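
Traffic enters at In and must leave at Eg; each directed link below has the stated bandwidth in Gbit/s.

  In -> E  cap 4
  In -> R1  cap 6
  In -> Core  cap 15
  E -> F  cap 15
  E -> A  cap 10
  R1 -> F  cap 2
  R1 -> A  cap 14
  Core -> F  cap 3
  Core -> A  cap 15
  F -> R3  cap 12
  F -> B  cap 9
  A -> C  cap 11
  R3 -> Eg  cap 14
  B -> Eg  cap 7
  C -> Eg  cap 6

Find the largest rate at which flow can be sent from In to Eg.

Augment In→E→F→R3→Eg: bottleneck 4, flow now 4.
Augment In→R1→F→R3→Eg: bottleneck 2, flow now 6.
Augment In→R1→A→C→Eg: bottleneck 4, flow now 10.
Augment In→Core→F→R3→Eg: bottleneck 3, flow now 13.
Augment In→Core→A→C→Eg: bottleneck 2, flow now 15.
No augmenting path remains; maximum flow = 15.
In the residual graph, reachable from In: {In, R1, Core, A, C}.
Min-cut edges: In→E (4), R1→F (2), Core→F (3), C→Eg (6); capacity 4 + 2 + 3 + 6 = 15.
This cut is saturated, so no flow can exceed 15.

15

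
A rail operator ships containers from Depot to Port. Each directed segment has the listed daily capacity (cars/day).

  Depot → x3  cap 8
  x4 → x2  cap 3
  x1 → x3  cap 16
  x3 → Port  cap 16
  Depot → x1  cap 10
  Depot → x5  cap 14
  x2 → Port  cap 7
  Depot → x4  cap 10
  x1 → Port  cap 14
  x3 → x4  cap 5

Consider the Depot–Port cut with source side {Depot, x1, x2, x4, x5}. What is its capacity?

45

Edges leaving {Depot, x1, x2, x4, x5}: Depot→x3 (8), x1→x3 (16), x1→Port (14), x2→Port (7).
Cut capacity = 8 + 16 + 14 + 7 = 45.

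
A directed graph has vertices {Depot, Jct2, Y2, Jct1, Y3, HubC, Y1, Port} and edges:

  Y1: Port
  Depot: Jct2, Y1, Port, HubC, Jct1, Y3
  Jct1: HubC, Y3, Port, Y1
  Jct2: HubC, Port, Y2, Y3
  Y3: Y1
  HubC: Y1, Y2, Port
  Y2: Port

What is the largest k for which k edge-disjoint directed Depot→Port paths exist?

5

Assign every edge capacity 1; by Menger, the answer equals the max flow.
Path Depot→Port (+1); total 1.
Path Depot→Jct2→Port (+1); total 2.
Path Depot→Jct1→Port (+1); total 3.
Path Depot→HubC→Port (+1); total 4.
Path Depot→Y1→Port (+1); total 5.
No residual Depot→Port path; max flow = 5.
Certifying cut of size 5: {Depot→HubC, Depot→Jct1, Depot→Jct2, Depot→Port, Y1→Port}.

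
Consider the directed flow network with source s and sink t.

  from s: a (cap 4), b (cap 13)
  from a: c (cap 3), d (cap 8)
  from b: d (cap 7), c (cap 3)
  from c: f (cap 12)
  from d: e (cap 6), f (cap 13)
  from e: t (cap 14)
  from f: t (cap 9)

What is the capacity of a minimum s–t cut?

14

Augment s→a→c→f→t: bottleneck 3, flow now 3.
Augment s→a→d→e→t: bottleneck 1, flow now 4.
Augment s→b→c→f→t: bottleneck 3, flow now 7.
Augment s→b→d→e→t: bottleneck 5, flow now 12.
Augment s→b→d→f→t: bottleneck 2, flow now 14.
No augmenting path remains; maximum flow = 14.
By max-flow min-cut, the minimum cut capacity equals the max flow.
In the residual graph, reachable from s: {s, b}.
Min-cut edges: s→a (4), b→c (3), b→d (7); capacity 4 + 3 + 7 = 14.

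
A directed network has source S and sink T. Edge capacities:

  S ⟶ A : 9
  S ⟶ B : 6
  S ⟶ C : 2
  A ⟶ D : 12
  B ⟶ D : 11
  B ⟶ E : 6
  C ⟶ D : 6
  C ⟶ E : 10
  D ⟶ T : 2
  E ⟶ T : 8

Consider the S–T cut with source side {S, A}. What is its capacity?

20

Edges leaving {S, A}: S→B (6), S→C (2), A→D (12).
Cut capacity = 6 + 2 + 12 = 20.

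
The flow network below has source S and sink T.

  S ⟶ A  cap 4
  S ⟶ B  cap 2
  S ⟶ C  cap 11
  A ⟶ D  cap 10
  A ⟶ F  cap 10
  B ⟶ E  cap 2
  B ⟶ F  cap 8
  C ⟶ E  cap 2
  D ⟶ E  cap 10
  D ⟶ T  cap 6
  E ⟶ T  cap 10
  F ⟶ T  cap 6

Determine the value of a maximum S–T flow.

8

Augment S→A→D→T: bottleneck 4, flow now 4.
Augment S→B→E→T: bottleneck 2, flow now 6.
Augment S→C→E→T: bottleneck 2, flow now 8.
No augmenting path remains; maximum flow = 8.
In the residual graph, reachable from S: {S, C}.
Min-cut edges: S→A (4), S→B (2), C→E (2); capacity 4 + 2 + 2 = 8.
This cut is saturated, so no flow can exceed 8.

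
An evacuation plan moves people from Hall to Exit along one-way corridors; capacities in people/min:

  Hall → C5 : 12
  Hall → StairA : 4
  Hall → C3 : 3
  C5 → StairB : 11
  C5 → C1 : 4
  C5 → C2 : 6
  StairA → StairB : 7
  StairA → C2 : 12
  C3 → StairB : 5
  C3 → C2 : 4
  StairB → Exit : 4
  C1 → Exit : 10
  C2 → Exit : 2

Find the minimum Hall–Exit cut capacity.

10

Augment Hall→C5→StairB→Exit: bottleneck 4, flow now 4.
Augment Hall→C5→C1→Exit: bottleneck 4, flow now 8.
Augment Hall→C5→C2→Exit: bottleneck 2, flow now 10.
No augmenting path remains; maximum flow = 10.
By max-flow min-cut, the minimum cut capacity equals the max flow.
In the residual graph, reachable from Hall: {Hall, C5, StairA, C3, StairB, C2}.
Min-cut edges: C5→C1 (4), StairB→Exit (4), C2→Exit (2); capacity 4 + 4 + 2 = 10.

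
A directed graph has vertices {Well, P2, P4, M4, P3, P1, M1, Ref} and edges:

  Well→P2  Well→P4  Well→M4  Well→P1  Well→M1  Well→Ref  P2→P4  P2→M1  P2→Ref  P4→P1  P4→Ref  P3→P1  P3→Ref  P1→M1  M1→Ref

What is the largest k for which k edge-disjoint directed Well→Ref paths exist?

Assign every edge capacity 1; by Menger, the answer equals the max flow.
Path Well→Ref (+1); total 1.
Path Well→P2→Ref (+1); total 2.
Path Well→P4→Ref (+1); total 3.
Path Well→M1→Ref (+1); total 4.
No residual Well→Ref path; max flow = 4.
Certifying cut of size 4: {M1→Ref, Well→P2, Well→P4, Well→Ref}.

4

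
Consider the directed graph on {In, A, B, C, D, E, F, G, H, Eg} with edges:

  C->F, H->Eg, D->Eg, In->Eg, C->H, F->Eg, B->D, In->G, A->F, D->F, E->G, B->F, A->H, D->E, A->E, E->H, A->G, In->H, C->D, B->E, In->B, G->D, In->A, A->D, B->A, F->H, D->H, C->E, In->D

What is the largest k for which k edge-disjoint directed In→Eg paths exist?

4

Assign every edge capacity 1; by Menger, the answer equals the max flow.
Path In→Eg (+1); total 1.
Path In→D→Eg (+1); total 2.
Path In→H→Eg (+1); total 3.
Path In→A→F→Eg (+1); total 4.
No residual In→Eg path; max flow = 4.
Certifying cut of size 4: {D→Eg, F→Eg, H→Eg, In→Eg}.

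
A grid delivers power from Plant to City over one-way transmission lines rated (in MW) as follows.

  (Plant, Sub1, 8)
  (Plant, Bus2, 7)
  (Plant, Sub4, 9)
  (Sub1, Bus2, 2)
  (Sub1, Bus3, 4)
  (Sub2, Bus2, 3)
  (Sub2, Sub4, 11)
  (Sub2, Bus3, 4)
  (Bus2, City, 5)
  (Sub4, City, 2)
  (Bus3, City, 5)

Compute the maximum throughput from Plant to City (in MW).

Augment Plant→Bus2→City: bottleneck 5, flow now 5.
Augment Plant→Sub4→City: bottleneck 2, flow now 7.
Augment Plant→Sub1→Bus3→City: bottleneck 4, flow now 11.
No augmenting path remains; maximum flow = 11.
In the residual graph, reachable from Plant: {Plant, Sub1, Bus2, Sub4}.
Min-cut edges: Sub1→Bus3 (4), Bus2→City (5), Sub4→City (2); capacity 4 + 5 + 2 = 11.
This cut is saturated, so no flow can exceed 11.

11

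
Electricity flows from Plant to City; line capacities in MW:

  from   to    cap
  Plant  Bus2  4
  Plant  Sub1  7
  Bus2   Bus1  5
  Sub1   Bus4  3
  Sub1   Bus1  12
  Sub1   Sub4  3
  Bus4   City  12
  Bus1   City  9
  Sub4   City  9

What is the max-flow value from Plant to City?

Augment Plant→Bus2→Bus1→City: bottleneck 4, flow now 4.
Augment Plant→Sub1→Bus4→City: bottleneck 3, flow now 7.
Augment Plant→Sub1→Bus1→City: bottleneck 4, flow now 11.
No augmenting path remains; maximum flow = 11.
In the residual graph, reachable from Plant: {Plant}.
Min-cut edges: Plant→Bus2 (4), Plant→Sub1 (7); capacity 4 + 7 = 11.
This cut is saturated, so no flow can exceed 11.

11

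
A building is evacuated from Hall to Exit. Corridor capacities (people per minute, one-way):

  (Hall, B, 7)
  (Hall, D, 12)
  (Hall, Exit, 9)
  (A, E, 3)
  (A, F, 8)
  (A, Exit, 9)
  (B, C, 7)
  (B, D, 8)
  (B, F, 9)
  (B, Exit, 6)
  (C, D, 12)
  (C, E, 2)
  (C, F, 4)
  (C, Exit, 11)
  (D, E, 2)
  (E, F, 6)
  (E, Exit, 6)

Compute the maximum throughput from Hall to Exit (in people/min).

18

Augment Hall→Exit: bottleneck 9, flow now 9.
Augment Hall→B→Exit: bottleneck 6, flow now 15.
Augment Hall→B→C→Exit: bottleneck 1, flow now 16.
Augment Hall→D→E→Exit: bottleneck 2, flow now 18.
No augmenting path remains; maximum flow = 18.
In the residual graph, reachable from Hall: {Hall, D}.
Min-cut edges: Hall→B (7), Hall→Exit (9), D→E (2); capacity 7 + 9 + 2 = 18.
This cut is saturated, so no flow can exceed 18.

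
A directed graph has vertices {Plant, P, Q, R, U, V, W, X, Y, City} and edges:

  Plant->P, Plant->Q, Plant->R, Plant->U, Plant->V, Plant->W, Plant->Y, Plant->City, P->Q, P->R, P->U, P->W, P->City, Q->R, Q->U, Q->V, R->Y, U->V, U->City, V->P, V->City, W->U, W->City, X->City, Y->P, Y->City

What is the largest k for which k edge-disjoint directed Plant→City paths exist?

6

Assign every edge capacity 1; by Menger, the answer equals the max flow.
Path Plant→City (+1); total 1.
Path Plant→P→City (+1); total 2.
Path Plant→U→City (+1); total 3.
Path Plant→V→City (+1); total 4.
Path Plant→W→City (+1); total 5.
Path Plant→Y→City (+1); total 6.
No residual Plant→City path; max flow = 6.
Certifying cut of size 6: {P→City, Plant→City, U→City, V→City, W→City, Y→City}.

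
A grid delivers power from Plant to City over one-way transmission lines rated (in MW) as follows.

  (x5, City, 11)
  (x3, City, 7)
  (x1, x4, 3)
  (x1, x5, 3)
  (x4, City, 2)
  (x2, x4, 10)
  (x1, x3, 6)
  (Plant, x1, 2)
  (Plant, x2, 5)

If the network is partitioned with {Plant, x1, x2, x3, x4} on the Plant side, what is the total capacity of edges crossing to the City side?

Edges leaving {Plant, x1, x2, x3, x4}: x1→x5 (3), x3→City (7), x4→City (2).
Cut capacity = 3 + 7 + 2 = 12.

12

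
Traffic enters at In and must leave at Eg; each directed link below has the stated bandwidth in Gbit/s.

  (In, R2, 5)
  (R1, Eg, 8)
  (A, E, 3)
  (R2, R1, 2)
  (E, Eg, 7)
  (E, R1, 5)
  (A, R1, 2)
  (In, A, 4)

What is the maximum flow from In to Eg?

6

Augment In→R2→R1→Eg: bottleneck 2, flow now 2.
Augment In→A→R1→Eg: bottleneck 2, flow now 4.
Augment In→A→E→Eg: bottleneck 2, flow now 6.
No augmenting path remains; maximum flow = 6.
In the residual graph, reachable from In: {In, R2}.
Min-cut edges: In→A (4), R2→R1 (2); capacity 4 + 2 = 6.
This cut is saturated, so no flow can exceed 6.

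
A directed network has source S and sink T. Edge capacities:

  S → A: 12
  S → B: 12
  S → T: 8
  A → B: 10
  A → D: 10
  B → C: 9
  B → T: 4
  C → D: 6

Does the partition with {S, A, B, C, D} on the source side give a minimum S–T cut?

Yes — it is a minimum cut (capacity 12).

Given cut capacity: 8 + 4 = 12.
Augment S→T: bottleneck 8, flow now 8.
Augment S→B→T: bottleneck 4, flow now 12.
No augmenting path remains; maximum flow = 12.
Cut capacity 12 equals the max flow, so it is a minimum cut.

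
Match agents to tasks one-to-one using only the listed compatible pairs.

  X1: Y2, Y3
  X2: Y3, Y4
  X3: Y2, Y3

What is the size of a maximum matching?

Unit-capacity flow: source→left, listed edges, right→sink; max matching = max flow.
Augmenting path X1→Y2 (+1); matched 1.
Augmenting path X2→Y3 (+1); matched 2.
Augmenting path X3→Y3→X2→Y4 (+1); matched 3.
No augmenting path remains; maximum matching = 3.
König certificate: {X1, X2, X3} is a vertex cover of size 3 (every listed pair touches it), so no matching can be larger.

3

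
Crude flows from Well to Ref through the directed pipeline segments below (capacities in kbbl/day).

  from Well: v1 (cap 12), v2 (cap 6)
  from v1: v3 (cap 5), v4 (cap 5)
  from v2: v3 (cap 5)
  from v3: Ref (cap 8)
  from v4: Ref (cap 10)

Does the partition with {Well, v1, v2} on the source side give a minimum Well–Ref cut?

Given cut capacity: 5 + 5 + 5 = 15.
Augment Well→v1→v3→Ref: bottleneck 5, flow now 5.
Augment Well→v1→v4→Ref: bottleneck 5, flow now 10.
Augment Well→v2→v3→Ref: bottleneck 3, flow now 13.
No augmenting path remains; maximum flow = 13.
In the residual graph, reachable from Well: {Well, v1, v2, v3}.
Min-cut edges: v1→v4 (5), v3→Ref (8); capacity 5 + 8 = 13.
Cut capacity 15 exceeds the max flow 13, so it is not minimum.

No — its capacity is 15, but the minimum cut has capacity 13.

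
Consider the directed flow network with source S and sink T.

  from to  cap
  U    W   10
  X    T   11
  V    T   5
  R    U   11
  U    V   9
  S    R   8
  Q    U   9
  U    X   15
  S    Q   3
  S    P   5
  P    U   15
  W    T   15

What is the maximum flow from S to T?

Augment S→P→U→V→T: bottleneck 5, flow now 5.
Augment S→Q→U→W→T: bottleneck 3, flow now 8.
Augment S→R→U→W→T: bottleneck 7, flow now 15.
Augment S→R→U→X→T: bottleneck 1, flow now 16.
No augmenting path remains; maximum flow = 16.
In the residual graph, reachable from S: {S}.
Min-cut edges: S→P (5), S→Q (3), S→R (8); capacity 5 + 3 + 8 = 16.
This cut is saturated, so no flow can exceed 16.

16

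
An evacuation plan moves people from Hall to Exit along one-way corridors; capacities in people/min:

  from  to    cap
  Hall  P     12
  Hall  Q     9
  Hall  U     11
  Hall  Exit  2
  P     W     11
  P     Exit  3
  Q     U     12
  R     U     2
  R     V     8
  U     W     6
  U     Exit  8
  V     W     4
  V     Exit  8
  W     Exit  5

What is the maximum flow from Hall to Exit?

18

Augment Hall→Exit: bottleneck 2, flow now 2.
Augment Hall→P→Exit: bottleneck 3, flow now 5.
Augment Hall→U→Exit: bottleneck 8, flow now 13.
Augment Hall→P→W→Exit: bottleneck 5, flow now 18.
No augmenting path remains; maximum flow = 18.
In the residual graph, reachable from Hall: {Hall, P, Q, U, W}.
Min-cut edges: Hall→Exit (2), P→Exit (3), U→Exit (8), W→Exit (5); capacity 2 + 3 + 8 + 5 = 18.
This cut is saturated, so no flow can exceed 18.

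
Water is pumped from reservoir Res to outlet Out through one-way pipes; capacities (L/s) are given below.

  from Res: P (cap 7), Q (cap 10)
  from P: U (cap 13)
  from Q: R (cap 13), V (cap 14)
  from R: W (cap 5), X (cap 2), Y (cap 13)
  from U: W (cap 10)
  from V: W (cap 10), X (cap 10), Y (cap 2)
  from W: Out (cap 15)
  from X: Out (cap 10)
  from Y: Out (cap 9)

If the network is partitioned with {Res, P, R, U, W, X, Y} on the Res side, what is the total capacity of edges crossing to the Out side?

44

Edges leaving {Res, P, R, U, W, X, Y}: Res→Q (10), W→Out (15), X→Out (10), Y→Out (9).
Cut capacity = 10 + 15 + 10 + 9 = 44.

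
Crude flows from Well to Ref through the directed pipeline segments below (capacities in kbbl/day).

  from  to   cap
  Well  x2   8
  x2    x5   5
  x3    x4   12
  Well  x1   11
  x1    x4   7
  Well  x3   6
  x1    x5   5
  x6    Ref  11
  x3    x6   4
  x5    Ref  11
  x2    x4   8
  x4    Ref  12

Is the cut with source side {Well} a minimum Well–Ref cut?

Yes — it is a minimum cut (capacity 25).

Given cut capacity: 11 + 8 + 6 = 25.
Augment Well→x1→x4→Ref: bottleneck 7, flow now 7.
Augment Well→x1→x5→Ref: bottleneck 4, flow now 11.
Augment Well→x2→x4→Ref: bottleneck 5, flow now 16.
Augment Well→x2→x5→Ref: bottleneck 3, flow now 19.
Augment Well→x3→x6→Ref: bottleneck 4, flow now 23.
Augment Well→x3→x4→x1→x5→Ref: bottleneck 1, flow now 24. (uses reverse residual edge)
Augment Well→x3→x4→x2→x5→Ref: bottleneck 1, flow now 25. (uses reverse residual edge)
No augmenting path remains; maximum flow = 25.
Cut capacity 25 equals the max flow, so it is a minimum cut.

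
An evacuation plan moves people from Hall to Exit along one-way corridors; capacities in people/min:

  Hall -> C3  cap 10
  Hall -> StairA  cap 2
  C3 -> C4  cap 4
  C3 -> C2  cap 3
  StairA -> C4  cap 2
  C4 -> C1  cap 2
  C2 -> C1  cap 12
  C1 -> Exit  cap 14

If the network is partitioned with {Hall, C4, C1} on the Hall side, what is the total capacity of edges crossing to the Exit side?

26

Edges leaving {Hall, C4, C1}: Hall→C3 (10), Hall→StairA (2), C1→Exit (14).
Cut capacity = 10 + 2 + 14 = 26.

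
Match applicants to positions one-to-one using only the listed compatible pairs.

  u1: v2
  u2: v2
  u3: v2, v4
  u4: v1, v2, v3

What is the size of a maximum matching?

Unit-capacity flow: source→left, listed edges, right→sink; max matching = max flow.
Augmenting path u1→v2 (+1); matched 1.
Augmenting path u3→v4 (+1); matched 2.
Augmenting path u4→v1 (+1); matched 3.
No augmenting path remains; maximum matching = 3.
König certificate: {u3, u4, v2} is a vertex cover of size 3 (every listed pair touches it), so no matching can be larger.

3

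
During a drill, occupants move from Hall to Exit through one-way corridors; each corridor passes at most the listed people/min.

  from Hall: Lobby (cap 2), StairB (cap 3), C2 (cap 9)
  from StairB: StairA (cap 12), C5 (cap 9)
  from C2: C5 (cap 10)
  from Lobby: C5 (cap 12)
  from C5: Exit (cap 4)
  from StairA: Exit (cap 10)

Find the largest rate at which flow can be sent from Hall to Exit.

7

Augment Hall→StairB→C5→Exit: bottleneck 3, flow now 3.
Augment Hall→C2→C5→Exit: bottleneck 1, flow now 4.
Augment Hall→C2→C5→StairB→StairA→Exit: bottleneck 3, flow now 7. (uses reverse residual edge)
No augmenting path remains; maximum flow = 7.
In the residual graph, reachable from Hall: {Hall, C2, Lobby, C5}.
Min-cut edges: Hall→StairB (3), C5→Exit (4); capacity 3 + 4 = 7.
This cut is saturated, so no flow can exceed 7.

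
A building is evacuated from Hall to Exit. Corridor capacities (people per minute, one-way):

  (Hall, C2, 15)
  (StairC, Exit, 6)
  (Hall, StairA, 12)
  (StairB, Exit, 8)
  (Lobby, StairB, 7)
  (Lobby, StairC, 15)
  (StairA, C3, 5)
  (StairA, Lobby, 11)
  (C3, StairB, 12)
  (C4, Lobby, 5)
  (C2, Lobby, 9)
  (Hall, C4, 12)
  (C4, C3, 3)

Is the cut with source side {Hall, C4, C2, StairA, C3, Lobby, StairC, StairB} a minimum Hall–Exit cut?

Yes — it is a minimum cut (capacity 14).

Given cut capacity: 6 + 8 = 14.
Augment Hall→C4→C3→StairB→Exit: bottleneck 3, flow now 3.
Augment Hall→C4→Lobby→StairC→Exit: bottleneck 5, flow now 8.
Augment Hall→C2→Lobby→StairC→Exit: bottleneck 1, flow now 9.
Augment Hall→C2→Lobby→StairB→Exit: bottleneck 5, flow now 14.
No augmenting path remains; maximum flow = 14.
Cut capacity 14 equals the max flow, so it is a minimum cut.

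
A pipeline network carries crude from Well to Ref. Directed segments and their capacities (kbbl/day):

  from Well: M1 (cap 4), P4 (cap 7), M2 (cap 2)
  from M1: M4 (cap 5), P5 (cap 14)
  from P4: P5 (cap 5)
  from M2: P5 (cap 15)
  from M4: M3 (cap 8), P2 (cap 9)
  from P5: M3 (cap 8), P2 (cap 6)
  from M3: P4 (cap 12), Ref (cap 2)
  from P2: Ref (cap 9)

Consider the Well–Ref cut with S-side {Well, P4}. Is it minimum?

Given cut capacity: 4 + 2 + 5 = 11.
Augment Well→M1→M4→M3→Ref: bottleneck 2, flow now 2.
Augment Well→M1→M4→P2→Ref: bottleneck 2, flow now 4.
Augment Well→P4→P5→P2→Ref: bottleneck 5, flow now 9.
Augment Well→M2→P5→P2→Ref: bottleneck 1, flow now 10.
Augment Well→M2→P5→M3→M4→P2→Ref: bottleneck 1, flow now 11. (uses reverse residual edge)
No augmenting path remains; maximum flow = 11.
Cut capacity 11 equals the max flow, so it is a minimum cut.

Yes — it is a minimum cut (capacity 11).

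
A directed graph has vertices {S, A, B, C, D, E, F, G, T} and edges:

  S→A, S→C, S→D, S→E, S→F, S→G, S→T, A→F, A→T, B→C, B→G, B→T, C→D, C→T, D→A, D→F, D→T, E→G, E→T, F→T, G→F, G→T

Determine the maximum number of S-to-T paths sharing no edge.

Assign every edge capacity 1; by Menger, the answer equals the max flow.
Path S→T (+1); total 1.
Path S→A→T (+1); total 2.
Path S→C→T (+1); total 3.
Path S→D→T (+1); total 4.
Path S→E→T (+1); total 5.
Path S→F→T (+1); total 6.
Path S→G→T (+1); total 7.
No residual S→T path; max flow = 7.
Certifying cut of size 7: {S→A, S→C, S→D, S→E, S→F, S→G, S→T}.

7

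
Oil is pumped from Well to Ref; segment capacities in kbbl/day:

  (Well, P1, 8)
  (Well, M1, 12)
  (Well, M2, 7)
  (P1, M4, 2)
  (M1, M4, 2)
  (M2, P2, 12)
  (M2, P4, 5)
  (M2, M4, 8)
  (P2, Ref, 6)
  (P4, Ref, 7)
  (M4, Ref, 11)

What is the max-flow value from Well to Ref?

Augment Well→P1→M4→Ref: bottleneck 2, flow now 2.
Augment Well→M1→M4→Ref: bottleneck 2, flow now 4.
Augment Well→M2→P2→Ref: bottleneck 6, flow now 10.
Augment Well→M2→P4→Ref: bottleneck 1, flow now 11.
No augmenting path remains; maximum flow = 11.
In the residual graph, reachable from Well: {Well, P1, M1}.
Min-cut edges: Well→M2 (7), P1→M4 (2), M1→M4 (2); capacity 7 + 2 + 2 = 11.
This cut is saturated, so no flow can exceed 11.

11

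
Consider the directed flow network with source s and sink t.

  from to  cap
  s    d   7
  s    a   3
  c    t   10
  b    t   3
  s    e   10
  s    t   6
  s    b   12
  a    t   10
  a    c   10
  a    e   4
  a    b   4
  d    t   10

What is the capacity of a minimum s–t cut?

Augment s→t: bottleneck 6, flow now 6.
Augment s→a→t: bottleneck 3, flow now 9.
Augment s→b→t: bottleneck 3, flow now 12.
Augment s→d→t: bottleneck 7, flow now 19.
No augmenting path remains; maximum flow = 19.
By max-flow min-cut, the minimum cut capacity equals the max flow.
In the residual graph, reachable from s: {s, b, e}.
Min-cut edges: s→a (3), s→d (7), s→t (6), b→t (3); capacity 3 + 7 + 6 + 3 = 19.

19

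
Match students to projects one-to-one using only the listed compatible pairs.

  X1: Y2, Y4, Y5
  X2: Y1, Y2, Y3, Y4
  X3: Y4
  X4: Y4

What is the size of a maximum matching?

Unit-capacity flow: source→left, listed edges, right→sink; max matching = max flow.
Augmenting path X1→Y2 (+1); matched 1.
Augmenting path X2→Y1 (+1); matched 2.
Augmenting path X3→Y4 (+1); matched 3.
No augmenting path remains; maximum matching = 3.
König certificate: {X1, X2, Y4} is a vertex cover of size 3 (every listed pair touches it), so no matching can be larger.

3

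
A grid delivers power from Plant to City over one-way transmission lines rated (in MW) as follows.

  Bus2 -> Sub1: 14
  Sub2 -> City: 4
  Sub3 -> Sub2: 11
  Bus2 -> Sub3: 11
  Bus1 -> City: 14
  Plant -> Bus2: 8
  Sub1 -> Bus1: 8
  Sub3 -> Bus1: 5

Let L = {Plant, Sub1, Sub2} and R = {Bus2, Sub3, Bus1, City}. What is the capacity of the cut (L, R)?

Edges leaving {Plant, Sub1, Sub2}: Plant→Bus2 (8), Sub1→Bus1 (8), Sub2→City (4).
Cut capacity = 8 + 8 + 4 = 20.

20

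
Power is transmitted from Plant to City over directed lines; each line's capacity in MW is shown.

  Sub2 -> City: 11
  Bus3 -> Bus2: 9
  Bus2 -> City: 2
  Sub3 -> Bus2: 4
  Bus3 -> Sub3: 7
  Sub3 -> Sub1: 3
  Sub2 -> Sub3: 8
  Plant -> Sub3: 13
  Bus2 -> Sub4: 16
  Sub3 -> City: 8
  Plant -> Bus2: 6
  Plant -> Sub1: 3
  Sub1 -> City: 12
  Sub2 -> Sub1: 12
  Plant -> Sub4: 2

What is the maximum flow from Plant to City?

Augment Plant→Sub3→City: bottleneck 8, flow now 8.
Augment Plant→Bus2→City: bottleneck 2, flow now 10.
Augment Plant→Sub1→City: bottleneck 3, flow now 13.
Augment Plant→Sub3→Sub1→City: bottleneck 3, flow now 16.
No augmenting path remains; maximum flow = 16.
In the residual graph, reachable from Plant: {Plant, Sub3, Bus2, Sub4}.
Min-cut edges: Plant→Sub1 (3), Sub3→Sub1 (3), Sub3→City (8), Bus2→City (2); capacity 3 + 3 + 8 + 2 = 16.
This cut is saturated, so no flow can exceed 16.

16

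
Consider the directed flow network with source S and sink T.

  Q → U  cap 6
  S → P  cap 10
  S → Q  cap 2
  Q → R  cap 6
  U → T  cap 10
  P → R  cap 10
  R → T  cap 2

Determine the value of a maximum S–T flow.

Augment S→P→R→T: bottleneck 2, flow now 2.
Augment S→Q→U→T: bottleneck 2, flow now 4.
No augmenting path remains; maximum flow = 4.
In the residual graph, reachable from S: {S, P, R}.
Min-cut edges: S→Q (2), R→T (2); capacity 2 + 2 = 4.
This cut is saturated, so no flow can exceed 4.

4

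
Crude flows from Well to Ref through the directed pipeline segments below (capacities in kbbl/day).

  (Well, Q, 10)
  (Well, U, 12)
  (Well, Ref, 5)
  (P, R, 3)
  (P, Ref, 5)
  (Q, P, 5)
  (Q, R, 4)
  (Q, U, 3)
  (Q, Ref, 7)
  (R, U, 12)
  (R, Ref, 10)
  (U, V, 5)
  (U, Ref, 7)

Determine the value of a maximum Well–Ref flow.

Augment Well→Ref: bottleneck 5, flow now 5.
Augment Well→Q→Ref: bottleneck 7, flow now 12.
Augment Well→U→Ref: bottleneck 7, flow now 19.
Augment Well→Q→P→Ref: bottleneck 3, flow now 22.
No augmenting path remains; maximum flow = 22.
In the residual graph, reachable from Well: {Well, U, V}.
Min-cut edges: Well→Q (10), Well→Ref (5), U→Ref (7); capacity 10 + 5 + 7 = 22.
This cut is saturated, so no flow can exceed 22.

22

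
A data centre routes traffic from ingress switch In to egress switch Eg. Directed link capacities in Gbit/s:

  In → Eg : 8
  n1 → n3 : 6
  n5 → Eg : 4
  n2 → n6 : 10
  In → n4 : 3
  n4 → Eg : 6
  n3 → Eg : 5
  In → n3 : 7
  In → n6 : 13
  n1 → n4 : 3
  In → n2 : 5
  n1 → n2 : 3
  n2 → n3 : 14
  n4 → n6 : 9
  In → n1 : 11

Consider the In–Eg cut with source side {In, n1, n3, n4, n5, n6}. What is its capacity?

Edges leaving {In, n1, n3, n4, n5, n6}: In→n2 (5), In→Eg (8), n1→n2 (3), n3→Eg (5), n4→Eg (6), n5→Eg (4).
Cut capacity = 5 + 8 + 3 + 5 + 6 + 4 = 31.

31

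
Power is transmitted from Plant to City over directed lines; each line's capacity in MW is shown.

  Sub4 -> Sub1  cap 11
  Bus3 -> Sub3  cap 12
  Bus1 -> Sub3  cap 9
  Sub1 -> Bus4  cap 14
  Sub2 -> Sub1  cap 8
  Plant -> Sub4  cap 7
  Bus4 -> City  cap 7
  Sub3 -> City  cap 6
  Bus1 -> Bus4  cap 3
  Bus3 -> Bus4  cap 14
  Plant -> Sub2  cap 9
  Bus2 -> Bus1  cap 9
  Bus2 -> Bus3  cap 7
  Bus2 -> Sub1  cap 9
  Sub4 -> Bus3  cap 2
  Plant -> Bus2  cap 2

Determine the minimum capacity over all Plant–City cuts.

Augment Plant→Bus2→Sub1→Bus4→City: bottleneck 2, flow now 2.
Augment Plant→Sub4→Sub1→Bus4→City: bottleneck 5, flow now 7.
Augment Plant→Sub4→Bus3→Sub3→City: bottleneck 2, flow now 9.
Augment Plant→Sub2→Sub1→Bus2→Bus1→Sub3→City: bottleneck 2, flow now 11. (uses reverse residual edge)
No augmenting path remains; maximum flow = 11.
By max-flow min-cut, the minimum cut capacity equals the max flow.
In the residual graph, reachable from Plant: {Plant, Sub4, Sub2, Sub1, Bus4}.
Min-cut edges: Plant→Bus2 (2), Sub4→Bus3 (2), Bus4→City (7); capacity 2 + 2 + 7 = 11.

11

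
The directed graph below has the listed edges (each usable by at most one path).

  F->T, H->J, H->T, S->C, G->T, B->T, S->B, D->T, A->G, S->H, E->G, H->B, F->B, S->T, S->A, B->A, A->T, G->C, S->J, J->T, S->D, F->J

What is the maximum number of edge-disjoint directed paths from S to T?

6

Assign every edge capacity 1; by Menger, the answer equals the max flow.
Path S→T (+1); total 1.
Path S→A→T (+1); total 2.
Path S→B→T (+1); total 3.
Path S→D→T (+1); total 4.
Path S→H→T (+1); total 5.
Path S→J→T (+1); total 6.
No residual S→T path; max flow = 6.
Certifying cut of size 6: {S→A, S→B, S→D, S→H, S→J, S→T}.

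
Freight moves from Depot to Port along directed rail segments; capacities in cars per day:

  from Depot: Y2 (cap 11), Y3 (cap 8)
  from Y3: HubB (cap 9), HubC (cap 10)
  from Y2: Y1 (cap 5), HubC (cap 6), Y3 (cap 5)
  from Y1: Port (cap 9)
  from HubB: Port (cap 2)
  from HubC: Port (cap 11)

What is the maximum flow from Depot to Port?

Augment Depot→Y3→HubB→Port: bottleneck 2, flow now 2.
Augment Depot→Y3→HubC→Port: bottleneck 6, flow now 8.
Augment Depot→Y2→Y1→Port: bottleneck 5, flow now 13.
Augment Depot→Y2→HubC→Port: bottleneck 5, flow now 18.
No augmenting path remains; maximum flow = 18.
In the residual graph, reachable from Depot: {Depot, Y3, Y2, HubB, HubC}.
Min-cut edges: Y2→Y1 (5), HubB→Port (2), HubC→Port (11); capacity 5 + 2 + 11 = 18.
This cut is saturated, so no flow can exceed 18.

18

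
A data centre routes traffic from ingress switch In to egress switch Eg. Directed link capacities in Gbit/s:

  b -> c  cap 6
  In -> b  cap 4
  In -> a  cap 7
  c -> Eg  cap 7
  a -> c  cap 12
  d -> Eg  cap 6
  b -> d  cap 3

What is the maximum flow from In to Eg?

10

Augment In→a→c→Eg: bottleneck 7, flow now 7.
Augment In→b→d→Eg: bottleneck 3, flow now 10.
No augmenting path remains; maximum flow = 10.
In the residual graph, reachable from In: {In, a, b, c}.
Min-cut edges: b→d (3), c→Eg (7); capacity 3 + 7 = 10.
This cut is saturated, so no flow can exceed 10.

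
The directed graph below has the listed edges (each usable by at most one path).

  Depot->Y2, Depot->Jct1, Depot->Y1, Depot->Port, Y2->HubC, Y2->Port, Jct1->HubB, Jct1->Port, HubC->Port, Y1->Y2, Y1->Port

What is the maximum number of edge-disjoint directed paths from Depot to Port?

4

Assign every edge capacity 1; by Menger, the answer equals the max flow.
Path Depot→Port (+1); total 1.
Path Depot→Y2→Port (+1); total 2.
Path Depot→Jct1→Port (+1); total 3.
Path Depot→Y1→Port (+1); total 4.
No residual Depot→Port path; max flow = 4.
Certifying cut of size 4: {Depot→Jct1, Depot→Port, Depot→Y1, Depot→Y2}.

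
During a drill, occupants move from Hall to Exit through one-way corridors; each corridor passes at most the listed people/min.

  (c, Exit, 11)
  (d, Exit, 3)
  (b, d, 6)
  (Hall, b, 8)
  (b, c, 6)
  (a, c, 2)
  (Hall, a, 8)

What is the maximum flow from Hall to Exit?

10

Augment Hall→a→c→Exit: bottleneck 2, flow now 2.
Augment Hall→b→c→Exit: bottleneck 6, flow now 8.
Augment Hall→b→d→Exit: bottleneck 2, flow now 10.
No augmenting path remains; maximum flow = 10.
In the residual graph, reachable from Hall: {Hall, a}.
Min-cut edges: Hall→b (8), a→c (2); capacity 8 + 2 = 10.
This cut is saturated, so no flow can exceed 10.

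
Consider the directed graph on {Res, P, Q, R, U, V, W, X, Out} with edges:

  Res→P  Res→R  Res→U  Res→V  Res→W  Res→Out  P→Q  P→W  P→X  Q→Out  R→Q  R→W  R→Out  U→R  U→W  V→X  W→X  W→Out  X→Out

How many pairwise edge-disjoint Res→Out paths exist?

Assign every edge capacity 1; by Menger, the answer equals the max flow.
Path Res→Out (+1); total 1.
Path Res→R→Out (+1); total 2.
Path Res→W→Out (+1); total 3.
Path Res→P→Q→Out (+1); total 4.
Path Res→V→X→Out (+1); total 5.
No residual Res→Out path; max flow = 5.
Certifying cut of size 5: {Q→Out, R→Out, Res→Out, W→Out, X→Out}.

5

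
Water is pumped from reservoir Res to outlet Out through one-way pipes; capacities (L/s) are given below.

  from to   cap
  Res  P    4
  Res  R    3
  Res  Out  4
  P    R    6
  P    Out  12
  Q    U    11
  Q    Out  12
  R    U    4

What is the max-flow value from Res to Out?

Augment Res→Out: bottleneck 4, flow now 4.
Augment Res→P→Out: bottleneck 4, flow now 8.
No augmenting path remains; maximum flow = 8.
In the residual graph, reachable from Res: {Res, R, U}.
Min-cut edges: Res→P (4), Res→Out (4); capacity 4 + 4 = 8.
This cut is saturated, so no flow can exceed 8.

8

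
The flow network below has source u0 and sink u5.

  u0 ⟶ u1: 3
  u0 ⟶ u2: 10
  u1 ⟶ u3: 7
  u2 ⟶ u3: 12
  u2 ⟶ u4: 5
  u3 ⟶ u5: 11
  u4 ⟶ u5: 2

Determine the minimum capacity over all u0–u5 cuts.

Augment u0→u1→u3→u5: bottleneck 3, flow now 3.
Augment u0→u2→u3→u5: bottleneck 8, flow now 11.
Augment u0→u2→u4→u5: bottleneck 2, flow now 13.
No augmenting path remains; maximum flow = 13.
By max-flow min-cut, the minimum cut capacity equals the max flow.
In the residual graph, reachable from u0: {u0}.
Min-cut edges: u0→u1 (3), u0→u2 (10); capacity 3 + 10 = 13.

13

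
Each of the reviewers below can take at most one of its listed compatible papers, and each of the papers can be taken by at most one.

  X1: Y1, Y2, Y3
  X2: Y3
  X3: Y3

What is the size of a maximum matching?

Unit-capacity flow: source→left, listed edges, right→sink; max matching = max flow.
Augmenting path X1→Y1 (+1); matched 1.
Augmenting path X2→Y3 (+1); matched 2.
No augmenting path remains; maximum matching = 2.
König certificate: {X1, Y3} is a vertex cover of size 2 (every listed pair touches it), so no matching can be larger.

2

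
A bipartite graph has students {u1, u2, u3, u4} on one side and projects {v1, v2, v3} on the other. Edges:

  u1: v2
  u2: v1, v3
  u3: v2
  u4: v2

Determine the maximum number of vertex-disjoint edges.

2

Unit-capacity flow: source→left, listed edges, right→sink; max matching = max flow.
Augmenting path u1→v2 (+1); matched 1.
Augmenting path u2→v1 (+1); matched 2.
No augmenting path remains; maximum matching = 2.
König certificate: {u2, v2} is a vertex cover of size 2 (every listed pair touches it), so no matching can be larger.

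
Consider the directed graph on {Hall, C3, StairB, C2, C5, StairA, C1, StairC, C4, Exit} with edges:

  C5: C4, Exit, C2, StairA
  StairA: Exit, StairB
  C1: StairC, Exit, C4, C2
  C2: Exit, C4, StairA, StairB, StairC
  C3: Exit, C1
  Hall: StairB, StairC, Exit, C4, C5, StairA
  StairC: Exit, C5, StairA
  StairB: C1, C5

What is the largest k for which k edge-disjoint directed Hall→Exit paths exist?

5

Assign every edge capacity 1; by Menger, the answer equals the max flow.
Path Hall→Exit (+1); total 1.
Path Hall→C5→Exit (+1); total 2.
Path Hall→StairA→Exit (+1); total 3.
Path Hall→StairC→Exit (+1); total 4.
Path Hall→StairB→C1→Exit (+1); total 5.
No residual Hall→Exit path; max flow = 5.
Certifying cut of size 5: {Hall→C5, Hall→Exit, Hall→StairA, Hall→StairB, Hall→StairC}.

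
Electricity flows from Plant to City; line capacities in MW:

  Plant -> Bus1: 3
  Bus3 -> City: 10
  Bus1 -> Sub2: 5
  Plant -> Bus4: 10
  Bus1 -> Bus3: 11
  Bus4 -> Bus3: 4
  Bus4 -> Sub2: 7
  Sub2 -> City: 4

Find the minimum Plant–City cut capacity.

Augment Plant→Bus4→Bus3→City: bottleneck 4, flow now 4.
Augment Plant→Bus4→Sub2→City: bottleneck 4, flow now 8.
Augment Plant→Bus1→Bus3→City: bottleneck 3, flow now 11.
No augmenting path remains; maximum flow = 11.
By max-flow min-cut, the minimum cut capacity equals the max flow.
In the residual graph, reachable from Plant: {Plant, Bus4, Sub2}.
Min-cut edges: Plant→Bus1 (3), Bus4→Bus3 (4), Sub2→City (4); capacity 3 + 4 + 4 = 11.

11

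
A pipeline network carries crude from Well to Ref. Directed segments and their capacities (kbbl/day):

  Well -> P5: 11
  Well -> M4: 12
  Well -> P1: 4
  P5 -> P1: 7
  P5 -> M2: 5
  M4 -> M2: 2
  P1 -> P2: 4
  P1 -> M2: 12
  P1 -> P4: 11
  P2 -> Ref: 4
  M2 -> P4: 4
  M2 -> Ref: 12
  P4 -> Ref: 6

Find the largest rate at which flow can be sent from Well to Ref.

Augment Well→P5→M2→Ref: bottleneck 5, flow now 5.
Augment Well→M4→M2→Ref: bottleneck 2, flow now 7.
Augment Well→P1→P2→Ref: bottleneck 4, flow now 11.
Augment Well→P5→P1→M2→Ref: bottleneck 5, flow now 16.
Augment Well→P5→P1→P4→Ref: bottleneck 1, flow now 17.
No augmenting path remains; maximum flow = 17.
In the residual graph, reachable from Well: {Well, M4}.
Min-cut edges: Well→P5 (11), Well→P1 (4), M4→M2 (2); capacity 11 + 4 + 2 = 17.
This cut is saturated, so no flow can exceed 17.

17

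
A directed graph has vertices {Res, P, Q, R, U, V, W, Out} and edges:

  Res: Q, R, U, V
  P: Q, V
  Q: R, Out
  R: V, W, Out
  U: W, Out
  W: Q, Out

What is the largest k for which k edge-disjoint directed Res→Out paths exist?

Assign every edge capacity 1; by Menger, the answer equals the max flow.
Path Res→Q→Out (+1); total 1.
Path Res→R→Out (+1); total 2.
Path Res→U→Out (+1); total 3.
No residual Res→Out path; max flow = 3.
Certifying cut of size 3: {Res→Q, Res→R, Res→U}.

3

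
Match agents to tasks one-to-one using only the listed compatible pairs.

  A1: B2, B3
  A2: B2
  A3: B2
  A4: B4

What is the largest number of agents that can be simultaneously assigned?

Unit-capacity flow: source→left, listed edges, right→sink; max matching = max flow.
Augmenting path A1→B2 (+1); matched 1.
Augmenting path A4→B4 (+1); matched 2.
Augmenting path A2→B2→A1→B3 (+1); matched 3.
No augmenting path remains; maximum matching = 3.
König certificate: {A1, A4, B2} is a vertex cover of size 3 (every listed pair touches it), so no matching can be larger.

3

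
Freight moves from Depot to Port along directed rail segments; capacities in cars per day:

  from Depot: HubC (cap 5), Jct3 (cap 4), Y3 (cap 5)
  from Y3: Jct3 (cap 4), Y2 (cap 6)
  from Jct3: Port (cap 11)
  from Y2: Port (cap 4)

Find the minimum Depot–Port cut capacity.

Augment Depot→Jct3→Port: bottleneck 4, flow now 4.
Augment Depot→Y3→Jct3→Port: bottleneck 4, flow now 8.
Augment Depot→Y3→Y2→Port: bottleneck 1, flow now 9.
No augmenting path remains; maximum flow = 9.
By max-flow min-cut, the minimum cut capacity equals the max flow.
In the residual graph, reachable from Depot: {Depot, HubC}.
Min-cut edges: Depot→Y3 (5), Depot→Jct3 (4); capacity 5 + 4 = 9.

9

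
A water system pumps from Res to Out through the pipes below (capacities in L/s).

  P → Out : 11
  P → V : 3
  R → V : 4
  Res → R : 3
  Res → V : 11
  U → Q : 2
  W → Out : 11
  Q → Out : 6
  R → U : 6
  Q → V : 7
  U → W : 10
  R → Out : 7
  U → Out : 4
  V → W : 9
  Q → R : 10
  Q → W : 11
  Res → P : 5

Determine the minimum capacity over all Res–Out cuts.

Augment Res→P→Out: bottleneck 5, flow now 5.
Augment Res→R→Out: bottleneck 3, flow now 8.
Augment Res→V→W→Out: bottleneck 9, flow now 17.
No augmenting path remains; maximum flow = 17.
By max-flow min-cut, the minimum cut capacity equals the max flow.
In the residual graph, reachable from Res: {Res, V}.
Min-cut edges: Res→P (5), Res→R (3), V→W (9); capacity 5 + 3 + 9 = 17.

17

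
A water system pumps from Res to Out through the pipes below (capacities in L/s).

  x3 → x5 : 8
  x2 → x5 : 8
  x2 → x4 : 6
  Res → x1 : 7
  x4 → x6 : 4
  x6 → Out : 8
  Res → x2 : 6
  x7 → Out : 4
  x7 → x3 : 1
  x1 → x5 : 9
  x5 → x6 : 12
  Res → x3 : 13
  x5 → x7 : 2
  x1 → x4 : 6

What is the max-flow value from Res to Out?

Augment Res→x1→x4→x6→Out: bottleneck 4, flow now 4.
Augment Res→x1→x5→x6→Out: bottleneck 3, flow now 7.
Augment Res→x2→x5→x6→Out: bottleneck 1, flow now 8.
Augment Res→x2→x5→x7→Out: bottleneck 2, flow now 10.
No augmenting path remains; maximum flow = 10.
In the residual graph, reachable from Res: {Res, x1, x2, x3, x4, x5, x6}.
Min-cut edges: x5→x7 (2), x6→Out (8); capacity 2 + 8 = 10.
This cut is saturated, so no flow can exceed 10.

10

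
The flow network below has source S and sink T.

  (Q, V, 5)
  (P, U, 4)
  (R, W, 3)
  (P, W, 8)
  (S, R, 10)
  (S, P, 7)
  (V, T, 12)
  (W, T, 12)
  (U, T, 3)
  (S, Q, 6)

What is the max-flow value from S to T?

Augment S→P→U→T: bottleneck 3, flow now 3.
Augment S→P→W→T: bottleneck 4, flow now 7.
Augment S→Q→V→T: bottleneck 5, flow now 12.
Augment S→R→W→T: bottleneck 3, flow now 15.
No augmenting path remains; maximum flow = 15.
In the residual graph, reachable from S: {S, Q, R}.
Min-cut edges: S→P (7), Q→V (5), R→W (3); capacity 7 + 5 + 3 = 15.
This cut is saturated, so no flow can exceed 15.

15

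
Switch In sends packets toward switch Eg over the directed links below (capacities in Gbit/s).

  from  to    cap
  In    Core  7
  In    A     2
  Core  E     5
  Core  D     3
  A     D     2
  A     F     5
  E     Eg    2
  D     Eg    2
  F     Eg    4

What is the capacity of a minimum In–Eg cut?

Augment In→Core→E→Eg: bottleneck 2, flow now 2.
Augment In→Core→D→Eg: bottleneck 2, flow now 4.
Augment In→A→F→Eg: bottleneck 2, flow now 6.
No augmenting path remains; maximum flow = 6.
By max-flow min-cut, the minimum cut capacity equals the max flow.
In the residual graph, reachable from In: {In, Core, E, D}.
Min-cut edges: In→A (2), E→Eg (2), D→Eg (2); capacity 2 + 2 + 2 = 6.

6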